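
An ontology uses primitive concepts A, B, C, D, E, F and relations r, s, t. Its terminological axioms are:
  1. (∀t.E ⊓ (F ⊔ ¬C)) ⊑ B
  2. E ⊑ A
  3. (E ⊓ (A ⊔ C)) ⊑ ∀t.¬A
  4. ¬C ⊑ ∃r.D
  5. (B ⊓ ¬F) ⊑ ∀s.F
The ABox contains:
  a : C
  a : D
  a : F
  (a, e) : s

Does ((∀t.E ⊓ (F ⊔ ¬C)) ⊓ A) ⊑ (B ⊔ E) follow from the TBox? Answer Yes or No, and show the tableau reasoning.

Yes

1. ((∀t.E ⊓ (F ⊔ ¬C)) ⊓ A) ⊑ (B ⊔ E)  ⇔  (((∀t.E ⊓ (F ⊔ ¬C)) ⊓ A) ⊓ (¬B ⊓ ¬E)) unsat w.r.t. T
   all branches close; clash {B, ¬B} at x₀
2. Hence ((∀t.E ⊓ (F ⊔ ¬C)) ⊓ A) ⊑ (B ⊔ E): entailed.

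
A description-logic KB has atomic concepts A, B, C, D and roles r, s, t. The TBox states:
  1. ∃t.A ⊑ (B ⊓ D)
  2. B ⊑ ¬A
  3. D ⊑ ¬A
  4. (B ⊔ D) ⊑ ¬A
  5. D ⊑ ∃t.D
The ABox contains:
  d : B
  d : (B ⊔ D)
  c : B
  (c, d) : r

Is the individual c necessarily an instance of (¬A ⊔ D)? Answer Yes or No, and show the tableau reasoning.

Yes

1. c : (¬A ⊔ D)?  L(c) = {B} ∪ {(A ⊓ ¬D)}
   clash {A, ¬A} at c — c ∈ (¬A ⊔ D)
2. Hence c : (¬A ⊔ D): entailed.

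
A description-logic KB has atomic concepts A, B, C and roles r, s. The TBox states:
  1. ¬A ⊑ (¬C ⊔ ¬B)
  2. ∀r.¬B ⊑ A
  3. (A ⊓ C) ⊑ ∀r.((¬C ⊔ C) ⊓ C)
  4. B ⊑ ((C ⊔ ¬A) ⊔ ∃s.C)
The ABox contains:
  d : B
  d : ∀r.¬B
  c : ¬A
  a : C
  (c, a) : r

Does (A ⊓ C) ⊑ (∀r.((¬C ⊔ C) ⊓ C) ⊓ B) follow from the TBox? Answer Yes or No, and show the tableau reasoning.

No

1. (A ⊓ C) ⊑ (∀r.((¬C ⊔ C) ⊓ C) ⊓ B)  ⇔  ((A ⊓ C) ⊓ (∃r.((C ⊓ ¬C) ⊔ ¬C) ⊔ ¬B)) unsat w.r.t. T
   apply at x₀: (A ⊓ C)⊑∀r.((¬C ⊔ C) ⊓ C)
   open: L(x₀) ⊇ {A, C, ¬B, ∀r.((¬C ⊔ C) ⊓ C)}
2. Hence (A ⊓ C) ⊑ (∀r.((¬C ⊔ C) ⊓ C) ⊓ B): not entailed.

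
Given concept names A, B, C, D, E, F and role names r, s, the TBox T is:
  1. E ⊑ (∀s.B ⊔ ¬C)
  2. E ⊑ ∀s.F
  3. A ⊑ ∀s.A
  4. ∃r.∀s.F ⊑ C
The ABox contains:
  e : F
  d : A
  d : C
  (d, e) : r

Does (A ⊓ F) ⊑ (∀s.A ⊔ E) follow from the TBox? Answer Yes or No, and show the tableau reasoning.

Yes

1. (A ⊓ F) ⊑ (∀s.A ⊔ E)  ⇔  ((A ⊓ F) ⊓ (∃s.¬A ⊓ ¬E)) unsat w.r.t. T
   all branches close; clash {A, ¬A} at an ∃-successor
2. Hence (A ⊓ F) ⊑ (∀s.A ⊔ E): entailed.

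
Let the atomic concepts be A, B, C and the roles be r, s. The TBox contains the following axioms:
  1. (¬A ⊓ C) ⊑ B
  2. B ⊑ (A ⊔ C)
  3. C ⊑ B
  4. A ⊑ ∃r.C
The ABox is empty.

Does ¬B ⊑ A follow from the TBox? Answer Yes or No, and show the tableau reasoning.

1. ¬B ⊑ A  ⇔  (¬B ⊓ ¬A) unsat w.r.t. T
   open: L(x₀) ⊇ {¬A, ¬B, ¬C}
2. Hence ¬B ⊑ A: not entailed.

No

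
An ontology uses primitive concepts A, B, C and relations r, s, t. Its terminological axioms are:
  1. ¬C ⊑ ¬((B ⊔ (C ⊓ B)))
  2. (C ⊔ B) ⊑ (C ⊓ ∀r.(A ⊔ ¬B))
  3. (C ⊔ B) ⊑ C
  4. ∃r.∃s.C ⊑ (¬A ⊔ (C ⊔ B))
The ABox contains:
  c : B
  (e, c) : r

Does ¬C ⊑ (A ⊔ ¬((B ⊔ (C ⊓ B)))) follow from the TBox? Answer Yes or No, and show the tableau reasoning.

1. ¬C ⊑ (A ⊔ ¬((B ⊔ (C ⊓ B))))  ⇔  (¬C ⊓ (¬A ⊓ (B ⊔ (C ⊓ B)))) unsat w.r.t. T
   all branches close; clash {C, ¬C} at x₀
2. Hence ¬C ⊑ (A ⊔ ¬((B ⊔ (C ⊓ B)))): entailed.

Yes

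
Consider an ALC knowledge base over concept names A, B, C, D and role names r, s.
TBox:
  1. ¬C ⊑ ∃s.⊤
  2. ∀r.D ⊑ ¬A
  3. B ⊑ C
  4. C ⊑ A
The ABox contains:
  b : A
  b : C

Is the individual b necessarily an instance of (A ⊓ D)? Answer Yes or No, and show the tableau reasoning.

No

1. b : (A ⊓ D)?  L(b) = {A, C} ∪ {(¬A ⊔ ¬D)}
   open: L(b) ⊇ {A, C, ¬D, ∃r.¬D} (+ ∃-successors) — b ∉ (A ⊓ D) possible
2. Hence b : (A ⊓ D): not entailed.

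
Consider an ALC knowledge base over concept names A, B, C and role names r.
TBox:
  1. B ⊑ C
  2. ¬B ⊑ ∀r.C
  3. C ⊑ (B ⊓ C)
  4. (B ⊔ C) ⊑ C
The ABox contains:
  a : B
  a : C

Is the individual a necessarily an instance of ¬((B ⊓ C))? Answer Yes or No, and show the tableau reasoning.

1. a : ¬((B ⊓ C))?  L(a) = {B, C} ∪ {(B ⊓ C)}
   open: L(a) ⊇ {B, C} — a ∉ ¬((B ⊓ C)) possible
2. Hence a : ¬((B ⊓ C)): not entailed.

No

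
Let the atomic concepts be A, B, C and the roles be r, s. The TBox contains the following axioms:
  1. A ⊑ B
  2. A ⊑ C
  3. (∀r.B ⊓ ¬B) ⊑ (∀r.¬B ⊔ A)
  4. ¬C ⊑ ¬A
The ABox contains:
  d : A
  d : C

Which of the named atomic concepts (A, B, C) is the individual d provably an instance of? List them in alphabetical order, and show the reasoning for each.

{A, B, C}

1. d : A?  L(d) = {A, C} ∪ {¬A}
   clash {A, ¬A} at d — d ∈ A
2. d : B?  L(d) = {A, C} ∪ {¬B}
   clash {B, ¬B} at d — d ∈ B
3. d : C?  L(d) = {A, C} ∪ {¬C}
   clash {C, ¬C} at d — d ∈ C
4. Entailed for d: {A, B, C}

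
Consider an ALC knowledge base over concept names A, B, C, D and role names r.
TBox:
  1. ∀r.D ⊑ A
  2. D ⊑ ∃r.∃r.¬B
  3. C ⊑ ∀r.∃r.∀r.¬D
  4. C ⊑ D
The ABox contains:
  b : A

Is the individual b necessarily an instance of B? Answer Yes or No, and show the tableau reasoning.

1. b : B?  L(b) = {A} ∪ {¬B}
   open: L(b) ⊇ {A, ¬B, ¬C, ¬D} — b ∉ B possible
2. Hence b : B: not entailed.

No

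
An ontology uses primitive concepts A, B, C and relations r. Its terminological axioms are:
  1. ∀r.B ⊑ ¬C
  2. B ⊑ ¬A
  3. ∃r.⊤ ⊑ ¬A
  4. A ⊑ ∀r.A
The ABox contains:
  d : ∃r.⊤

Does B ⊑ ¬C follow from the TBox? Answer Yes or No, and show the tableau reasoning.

No

1. B ⊑ ¬C  ⇔  (B ⊓ C) unsat w.r.t. T
   apply at x₀: B⊑¬A
   open: L(x₀) ⊇ {B, C, ¬A, ∃r.¬B} (+ ∃-successors)
2. Hence B ⊑ ¬C: not entailed.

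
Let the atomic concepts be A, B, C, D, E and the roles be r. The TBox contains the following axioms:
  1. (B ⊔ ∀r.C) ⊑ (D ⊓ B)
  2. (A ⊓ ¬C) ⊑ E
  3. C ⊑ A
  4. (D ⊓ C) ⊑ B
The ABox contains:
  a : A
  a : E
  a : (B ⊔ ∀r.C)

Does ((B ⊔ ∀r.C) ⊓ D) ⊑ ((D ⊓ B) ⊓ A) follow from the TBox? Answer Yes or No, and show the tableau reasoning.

No

1. ((B ⊔ ∀r.C) ⊓ D) ⊑ ((D ⊓ B) ⊓ A)  ⇔  (((B ⊔ ∀r.C) ⊓ D) ⊓ ((¬D ⊔ ¬B) ⊔ ¬A)) unsat w.r.t. T
   apply at x₀: (B ⊔ ∀r.C)⊑(D ⊓ B)
   open: L(x₀) ⊇ {B, D, ¬A, ¬C}
2. Hence ((B ⊔ ∀r.C) ⊓ D) ⊑ ((D ⊓ B) ⊓ A): not entailed.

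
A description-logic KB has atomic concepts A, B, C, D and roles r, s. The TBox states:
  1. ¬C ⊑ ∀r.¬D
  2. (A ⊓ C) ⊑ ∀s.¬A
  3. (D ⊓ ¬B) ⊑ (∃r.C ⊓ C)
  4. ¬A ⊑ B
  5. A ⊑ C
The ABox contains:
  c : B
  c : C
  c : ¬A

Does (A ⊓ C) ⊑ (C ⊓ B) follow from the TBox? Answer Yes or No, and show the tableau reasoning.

No

1. (A ⊓ C) ⊑ (C ⊓ B)  ⇔  ((A ⊓ C) ⊓ (¬C ⊔ ¬B)) unsat w.r.t. T
   apply at x₀: (A ⊓ C)⊑∀s.¬A
   open: L(x₀) ⊇ {A, C, ¬B, ¬D, ∀s.¬A}
2. Hence (A ⊓ C) ⊑ (C ⊓ B): not entailed.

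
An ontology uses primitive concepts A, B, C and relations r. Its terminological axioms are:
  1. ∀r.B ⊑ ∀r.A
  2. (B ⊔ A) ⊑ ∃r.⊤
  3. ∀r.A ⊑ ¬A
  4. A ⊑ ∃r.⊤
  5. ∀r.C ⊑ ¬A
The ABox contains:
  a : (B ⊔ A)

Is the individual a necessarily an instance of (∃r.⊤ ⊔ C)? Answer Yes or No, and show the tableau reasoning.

Yes

1. a : (∃r.⊤ ⊔ C)?  L(a) = {(B ⊔ A)} ∪ {(∀r.⊥ ⊓ ¬C)}
   clash {A, ¬A} at a — a ∈ (∃r.⊤ ⊔ C)
2. Hence a : (∃r.⊤ ⊔ C): entailed.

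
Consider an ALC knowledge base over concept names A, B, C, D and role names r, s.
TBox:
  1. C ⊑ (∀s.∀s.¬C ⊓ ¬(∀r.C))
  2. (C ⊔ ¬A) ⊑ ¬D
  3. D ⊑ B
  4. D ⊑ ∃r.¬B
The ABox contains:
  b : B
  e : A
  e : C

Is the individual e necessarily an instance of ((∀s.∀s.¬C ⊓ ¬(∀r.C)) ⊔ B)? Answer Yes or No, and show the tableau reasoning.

1. e : ((∀s.∀s.¬C ⊓ ¬(∀r.C)) ⊔ B)?  L(e) = {A, C} ∪ {((∃s.∃s.C ⊔ ∀r.C) ⊓ ¬B)}
   clash {B, ¬B} at e — e ∈ ((∀s.∀s.¬C ⊓ ¬(∀r.C)) ⊔ B)
2. Hence e : ((∀s.∀s.¬C ⊓ ¬(∀r.C)) ⊔ B): entailed.

Yes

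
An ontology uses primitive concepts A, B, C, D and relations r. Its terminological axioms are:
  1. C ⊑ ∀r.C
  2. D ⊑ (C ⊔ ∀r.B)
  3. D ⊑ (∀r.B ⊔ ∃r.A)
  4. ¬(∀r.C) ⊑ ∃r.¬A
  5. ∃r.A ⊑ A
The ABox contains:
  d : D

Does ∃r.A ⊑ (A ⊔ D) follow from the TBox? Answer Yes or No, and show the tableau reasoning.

1. ∃r.A ⊑ (A ⊔ D)  ⇔  (∃r.A ⊓ (¬A ⊓ ¬D)) unsat w.r.t. T
   all branches close; clash {A, ¬A} at x₀
2. Hence ∃r.A ⊑ (A ⊔ D): entailed.

Yes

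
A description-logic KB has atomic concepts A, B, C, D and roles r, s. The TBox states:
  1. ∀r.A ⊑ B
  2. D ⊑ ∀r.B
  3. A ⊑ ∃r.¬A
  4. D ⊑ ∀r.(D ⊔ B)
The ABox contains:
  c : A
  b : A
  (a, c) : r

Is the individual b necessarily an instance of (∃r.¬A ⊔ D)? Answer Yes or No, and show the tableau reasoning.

Yes

1. b : (∃r.¬A ⊔ D)?  L(b) = {A} ∪ {(∀r.A ⊓ ¬D)}
   clash {A, ¬A} at an ∃-successor — b ∈ (∃r.¬A ⊔ D)
2. Hence b : (∃r.¬A ⊔ D): entailed.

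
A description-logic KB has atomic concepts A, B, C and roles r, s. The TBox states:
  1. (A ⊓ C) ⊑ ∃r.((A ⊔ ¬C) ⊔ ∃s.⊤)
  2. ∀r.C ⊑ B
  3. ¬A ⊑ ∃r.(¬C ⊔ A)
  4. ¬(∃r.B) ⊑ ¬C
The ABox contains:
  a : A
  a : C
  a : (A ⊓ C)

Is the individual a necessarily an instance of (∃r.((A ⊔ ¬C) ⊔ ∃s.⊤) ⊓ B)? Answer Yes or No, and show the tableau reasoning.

No

1. a : (∃r.((A ⊔ ¬C) ⊔ ∃s.⊤) ⊓ B)?  L(a) = {A, C, (A ⊓ C)} ∪ {(∀r.((¬A ⊓ C) ⊓ ∀s.⊥) ⊔ ¬B)}
   apply at a: (A ⊓ C)⊑∃r.((A ⊔ ¬C) ⊔ ∃s.⊤)
   open: L(a) ⊇ {A, C, ¬B, ∃r.((A ⊔ ¬C) ⊔ ∃s.⊤), ∃r.B, …} (+ ∃-successors) — a ∉ (∃r.((A ⊔ ¬C) ⊔ ∃s.⊤) ⊓ B) possible
2. Hence a : (∃r.((A ⊔ ¬C) ⊔ ∃s.⊤) ⊓ B): not entailed.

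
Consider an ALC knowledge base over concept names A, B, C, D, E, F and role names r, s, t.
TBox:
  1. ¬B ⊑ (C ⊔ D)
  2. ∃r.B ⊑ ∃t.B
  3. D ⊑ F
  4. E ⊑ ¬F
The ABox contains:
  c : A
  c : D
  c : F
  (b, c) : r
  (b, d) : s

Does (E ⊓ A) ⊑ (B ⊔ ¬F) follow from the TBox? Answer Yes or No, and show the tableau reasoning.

Yes

1. (E ⊓ A) ⊑ (B ⊔ ¬F)  ⇔  ((E ⊓ A) ⊓ (¬B ⊓ F)) unsat w.r.t. T
   all branches close; clash {F, ¬F} at x₀
2. Hence (E ⊓ A) ⊑ (B ⊔ ¬F): entailed.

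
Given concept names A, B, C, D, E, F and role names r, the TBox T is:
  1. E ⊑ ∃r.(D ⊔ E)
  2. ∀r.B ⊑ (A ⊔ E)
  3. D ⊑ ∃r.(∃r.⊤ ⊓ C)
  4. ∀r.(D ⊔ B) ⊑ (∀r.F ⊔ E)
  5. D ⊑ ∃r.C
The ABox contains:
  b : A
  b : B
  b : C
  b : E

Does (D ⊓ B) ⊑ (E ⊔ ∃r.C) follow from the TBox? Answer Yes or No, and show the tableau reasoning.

1. (D ⊓ B) ⊑ (E ⊔ ∃r.C)  ⇔  ((D ⊓ B) ⊓ (¬E ⊓ ∀r.¬C)) unsat w.r.t. T
   all branches close; clash {E, ¬E} at x₀
2. Hence (D ⊓ B) ⊑ (E ⊔ ∃r.C): entailed.

Yes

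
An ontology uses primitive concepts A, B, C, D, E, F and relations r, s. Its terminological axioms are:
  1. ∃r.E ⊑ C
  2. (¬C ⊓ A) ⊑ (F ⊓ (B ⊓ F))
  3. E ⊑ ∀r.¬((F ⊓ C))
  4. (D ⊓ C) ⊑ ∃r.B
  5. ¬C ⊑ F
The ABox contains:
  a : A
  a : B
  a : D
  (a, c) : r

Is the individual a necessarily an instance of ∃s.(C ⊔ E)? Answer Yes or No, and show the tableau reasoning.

1. a : ∃s.(C ⊔ E)?  L(a) = {A, B, D} ∪ {∀s.(¬C ⊓ ¬E)}
   open: L(a) ⊇ {A, B, C, D, ¬E, …} (+ ∃-successors) — a ∉ ∃s.(C ⊔ E) possible
2. Hence a : ∃s.(C ⊔ E): not entailed.

No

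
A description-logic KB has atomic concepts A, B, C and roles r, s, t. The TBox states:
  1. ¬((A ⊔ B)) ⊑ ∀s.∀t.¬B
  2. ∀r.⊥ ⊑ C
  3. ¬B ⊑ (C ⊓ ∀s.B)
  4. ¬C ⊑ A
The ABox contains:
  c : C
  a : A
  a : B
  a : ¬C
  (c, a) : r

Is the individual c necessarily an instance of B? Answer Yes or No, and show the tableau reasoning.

No

1. c : B?  L(c) = {C} ∪ {¬B}
   apply at c: ¬B⊑(C ⊓ ∀s.B)
   open: L(c) ⊇ {A, C, ¬B, ∀s.B} — c ∉ B possible
2. Hence c : B: not entailed.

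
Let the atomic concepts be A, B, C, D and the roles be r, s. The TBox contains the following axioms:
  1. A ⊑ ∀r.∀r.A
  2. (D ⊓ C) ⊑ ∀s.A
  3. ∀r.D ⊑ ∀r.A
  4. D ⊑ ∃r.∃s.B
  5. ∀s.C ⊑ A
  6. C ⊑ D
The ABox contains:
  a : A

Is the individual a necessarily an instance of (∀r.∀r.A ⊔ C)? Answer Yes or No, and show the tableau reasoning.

Yes

1. a : (∀r.∀r.A ⊔ C)?  L(a) = {A} ∪ {(∃r.∃r.¬A ⊓ ¬C)}
   clash {A, ¬A} at an ∃-successor — a ∈ (∀r.∀r.A ⊔ C)
2. Hence a : (∀r.∀r.A ⊔ C): entailed.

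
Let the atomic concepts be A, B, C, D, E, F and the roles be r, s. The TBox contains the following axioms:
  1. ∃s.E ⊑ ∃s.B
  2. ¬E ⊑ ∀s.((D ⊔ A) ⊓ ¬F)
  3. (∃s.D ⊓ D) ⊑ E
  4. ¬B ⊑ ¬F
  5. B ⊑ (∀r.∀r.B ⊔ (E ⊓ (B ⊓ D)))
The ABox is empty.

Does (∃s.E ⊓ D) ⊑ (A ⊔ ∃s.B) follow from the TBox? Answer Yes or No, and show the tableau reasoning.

Yes

1. (∃s.E ⊓ D) ⊑ (A ⊔ ∃s.B)  ⇔  ((∃s.E ⊓ D) ⊓ (¬A ⊓ ∀s.¬B)) unsat w.r.t. T
   all branches close; clash {B, ¬B} at an ∃-successor
2. Hence (∃s.E ⊓ D) ⊑ (A ⊔ ∃s.B): entailed.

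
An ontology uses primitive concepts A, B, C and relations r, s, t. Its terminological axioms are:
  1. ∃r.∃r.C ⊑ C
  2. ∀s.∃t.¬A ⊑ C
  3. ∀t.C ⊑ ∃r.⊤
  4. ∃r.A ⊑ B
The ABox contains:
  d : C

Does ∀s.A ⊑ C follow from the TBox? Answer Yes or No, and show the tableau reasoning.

1. ∀s.A ⊑ C  ⇔  (∀s.A ⊓ ¬C) unsat w.r.t. T
   open: L(x₀) ⊇ {¬C, ∀r.¬A, ∀r.∀r.¬C, ∀s.A, ∃s.∀t.A, …} (+ ∃-successors)
2. Hence ∀s.A ⊑ C: not entailed.

No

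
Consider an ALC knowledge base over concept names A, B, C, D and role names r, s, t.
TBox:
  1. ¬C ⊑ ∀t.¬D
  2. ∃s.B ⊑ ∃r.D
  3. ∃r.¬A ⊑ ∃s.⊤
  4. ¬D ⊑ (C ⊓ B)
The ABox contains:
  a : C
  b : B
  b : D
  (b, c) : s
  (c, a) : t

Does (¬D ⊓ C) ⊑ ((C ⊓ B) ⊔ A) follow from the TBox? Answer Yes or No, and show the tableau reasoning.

1. (¬D ⊓ C) ⊑ ((C ⊓ B) ⊔ A)  ⇔  ((¬D ⊓ C) ⊓ ((¬C ⊔ ¬B) ⊓ ¬A)) unsat w.r.t. T
   all branches close; clash {B, ¬B} at x₀
2. Hence (¬D ⊓ C) ⊑ ((C ⊓ B) ⊔ A): entailed.

Yes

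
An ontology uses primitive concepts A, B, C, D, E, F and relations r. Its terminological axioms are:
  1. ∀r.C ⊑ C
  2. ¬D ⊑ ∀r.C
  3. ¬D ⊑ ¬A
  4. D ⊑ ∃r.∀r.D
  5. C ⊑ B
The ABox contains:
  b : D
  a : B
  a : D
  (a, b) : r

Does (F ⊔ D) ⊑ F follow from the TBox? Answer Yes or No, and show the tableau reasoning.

No

1. (F ⊔ D) ⊑ F  ⇔  ((F ⊔ D) ⊓ ¬F) unsat w.r.t. T
   open: L(x₀) ⊇ {D, ¬C, ¬F, ∃r.¬C, ∃r.∀r.D} (+ ∃-successors)
2. Hence (F ⊔ D) ⊑ F: not entailed.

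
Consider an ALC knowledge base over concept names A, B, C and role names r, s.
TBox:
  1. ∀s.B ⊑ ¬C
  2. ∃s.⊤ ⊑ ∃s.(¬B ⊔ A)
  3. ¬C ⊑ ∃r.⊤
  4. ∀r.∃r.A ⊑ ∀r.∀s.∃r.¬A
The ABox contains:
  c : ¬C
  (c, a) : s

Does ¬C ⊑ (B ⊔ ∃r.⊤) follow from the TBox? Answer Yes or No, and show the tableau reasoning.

1. ¬C ⊑ (B ⊔ ∃r.⊤)  ⇔  (¬C ⊓ (¬B ⊓ ∀r.⊥)) unsat w.r.t. T
   all branches close; clash ⊥ at an ∃-successor
2. Hence ¬C ⊑ (B ⊔ ∃r.⊤): entailed.

Yes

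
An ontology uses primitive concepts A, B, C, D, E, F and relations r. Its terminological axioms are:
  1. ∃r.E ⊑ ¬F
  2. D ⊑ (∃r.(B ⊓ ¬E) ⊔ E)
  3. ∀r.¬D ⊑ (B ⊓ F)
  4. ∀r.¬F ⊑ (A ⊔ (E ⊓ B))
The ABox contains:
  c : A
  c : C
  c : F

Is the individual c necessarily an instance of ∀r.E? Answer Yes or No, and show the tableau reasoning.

1. c : ∀r.E?  L(c) = {A, C, F} ∪ {∃r.¬E}
   open: L(c) ⊇ {A, C, F, ¬D, ∀r.¬E, …} (+ ∃-successors) — c ∉ ∀r.E possible
2. Hence c : ∀r.E: not entailed.

No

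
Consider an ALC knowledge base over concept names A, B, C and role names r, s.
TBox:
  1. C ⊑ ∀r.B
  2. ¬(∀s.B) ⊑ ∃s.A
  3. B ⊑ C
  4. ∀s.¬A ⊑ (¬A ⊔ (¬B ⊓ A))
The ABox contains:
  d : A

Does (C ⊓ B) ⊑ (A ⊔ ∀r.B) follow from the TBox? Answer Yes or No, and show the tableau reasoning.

Yes

1. (C ⊓ B) ⊑ (A ⊔ ∀r.B)  ⇔  ((C ⊓ B) ⊓ (¬A ⊓ ∃r.¬B)) unsat w.r.t. T
   all branches close; clash {B, ¬B} at an ∃-successor
2. Hence (C ⊓ B) ⊑ (A ⊔ ∀r.B): entailed.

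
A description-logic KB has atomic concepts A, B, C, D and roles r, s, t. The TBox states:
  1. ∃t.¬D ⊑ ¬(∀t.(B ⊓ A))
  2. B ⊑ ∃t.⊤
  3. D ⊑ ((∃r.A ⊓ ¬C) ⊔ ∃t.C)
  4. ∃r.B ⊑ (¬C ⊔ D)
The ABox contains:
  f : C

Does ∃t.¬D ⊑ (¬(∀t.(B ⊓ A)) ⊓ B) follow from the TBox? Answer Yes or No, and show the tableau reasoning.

No

1. ∃t.¬D ⊑ (¬(∀t.(B ⊓ A)) ⊓ B)  ⇔  (∃t.¬D ⊓ (∀t.(B ⊓ A) ⊔ ¬B)) unsat w.r.t. T
   apply at x₀: ∃t.¬D⊑¬(∀t.(B ⊓ A))
   open: L(x₀) ⊇ {¬B, ¬D, ∀r.¬B, ∃t.(¬B ⊔ ¬A), ∃t.¬D} (+ ∃-successors)
2. Hence ∃t.¬D ⊑ (¬(∀t.(B ⊓ A)) ⊓ B): not entailed.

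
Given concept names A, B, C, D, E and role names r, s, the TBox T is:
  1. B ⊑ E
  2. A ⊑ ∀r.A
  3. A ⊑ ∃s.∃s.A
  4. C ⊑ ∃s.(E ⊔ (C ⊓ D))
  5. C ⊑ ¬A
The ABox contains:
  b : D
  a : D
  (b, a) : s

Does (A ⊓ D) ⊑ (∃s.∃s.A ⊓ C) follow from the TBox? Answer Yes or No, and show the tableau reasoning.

No

1. (A ⊓ D) ⊑ (∃s.∃s.A ⊓ C)  ⇔  ((A ⊓ D) ⊓ (∀s.∀s.¬A ⊔ ¬C)) unsat w.r.t. T
   apply at x₀: A⊑∀r.A; A⊑∃s.∃s.A
   open: L(x₀) ⊇ {A, D, ¬B, ¬C, ∀r.A, …} (+ ∃-successors)
2. Hence (A ⊓ D) ⊑ (∃s.∃s.A ⊓ C): not entailed.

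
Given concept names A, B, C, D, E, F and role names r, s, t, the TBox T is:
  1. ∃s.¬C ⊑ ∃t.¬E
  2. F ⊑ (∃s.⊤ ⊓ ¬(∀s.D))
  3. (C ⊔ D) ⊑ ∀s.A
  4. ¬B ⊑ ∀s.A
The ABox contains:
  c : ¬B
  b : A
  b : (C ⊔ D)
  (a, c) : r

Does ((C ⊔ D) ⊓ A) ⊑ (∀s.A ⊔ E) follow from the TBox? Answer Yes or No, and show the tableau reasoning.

Yes

1. ((C ⊔ D) ⊓ A) ⊑ (∀s.A ⊔ E)  ⇔  (((C ⊔ D) ⊓ A) ⊓ (∃s.¬A ⊓ ¬E)) unsat w.r.t. T
   all branches close; clash {A, ¬A} at an ∃-successor
2. Hence ((C ⊔ D) ⊓ A) ⊑ (∀s.A ⊔ E): entailed.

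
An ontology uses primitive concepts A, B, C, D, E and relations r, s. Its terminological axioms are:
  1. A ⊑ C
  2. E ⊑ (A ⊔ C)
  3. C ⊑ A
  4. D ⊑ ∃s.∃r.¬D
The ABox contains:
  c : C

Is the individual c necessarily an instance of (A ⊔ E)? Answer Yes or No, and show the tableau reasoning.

1. c : (A ⊔ E)?  L(c) = {C} ∪ {(¬A ⊓ ¬E)}
   clash {A, ¬A} at c — c ∈ (A ⊔ E)
2. Hence c : (A ⊔ E): entailed.

Yes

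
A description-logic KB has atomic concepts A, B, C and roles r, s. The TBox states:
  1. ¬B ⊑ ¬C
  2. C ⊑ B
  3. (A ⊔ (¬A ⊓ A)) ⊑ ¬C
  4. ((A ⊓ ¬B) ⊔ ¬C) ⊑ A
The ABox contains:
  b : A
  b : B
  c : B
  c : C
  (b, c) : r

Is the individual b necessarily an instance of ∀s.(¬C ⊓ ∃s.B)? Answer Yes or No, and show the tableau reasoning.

1. b : ∀s.(¬C ⊓ ∃s.B)?  L(b) = {A, B} ∪ {∃s.(C ⊔ ∀s.¬B)}
   open: L(b) ⊇ {A, B, ¬C, ∃s.(C ⊔ ∀s.¬B)} (+ ∃-successors) — b ∉ ∀s.(¬C ⊓ ∃s.B) possible
2. Hence b : ∀s.(¬C ⊓ ∃s.B): not entailed.

No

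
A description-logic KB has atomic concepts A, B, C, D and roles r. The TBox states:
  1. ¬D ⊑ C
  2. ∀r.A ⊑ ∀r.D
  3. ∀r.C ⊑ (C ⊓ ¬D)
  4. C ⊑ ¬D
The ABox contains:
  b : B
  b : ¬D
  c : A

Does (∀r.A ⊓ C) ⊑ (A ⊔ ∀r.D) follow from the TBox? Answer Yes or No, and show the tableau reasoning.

Yes

1. (∀r.A ⊓ C) ⊑ (A ⊔ ∀r.D)  ⇔  ((∀r.A ⊓ C) ⊓ (¬A ⊓ ∃r.¬D)) unsat w.r.t. T
   all branches close; clash {D, ¬D} at an ∃-successor
2. Hence (∀r.A ⊓ C) ⊑ (A ⊔ ∀r.D): entailed.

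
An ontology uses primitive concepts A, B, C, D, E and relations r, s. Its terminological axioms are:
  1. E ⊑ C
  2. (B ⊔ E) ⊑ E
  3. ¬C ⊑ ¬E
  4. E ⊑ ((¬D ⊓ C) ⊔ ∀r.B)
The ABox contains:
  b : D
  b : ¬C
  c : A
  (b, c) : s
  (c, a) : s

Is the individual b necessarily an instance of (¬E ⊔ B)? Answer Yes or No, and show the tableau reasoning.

1. b : (¬E ⊔ B)?  L(b) = {D, ¬C} ∪ {(E ⊓ ¬B)}
   clash {E, ¬E} at b — b ∈ (¬E ⊔ B)
2. Hence b : (¬E ⊔ B): entailed.

Yes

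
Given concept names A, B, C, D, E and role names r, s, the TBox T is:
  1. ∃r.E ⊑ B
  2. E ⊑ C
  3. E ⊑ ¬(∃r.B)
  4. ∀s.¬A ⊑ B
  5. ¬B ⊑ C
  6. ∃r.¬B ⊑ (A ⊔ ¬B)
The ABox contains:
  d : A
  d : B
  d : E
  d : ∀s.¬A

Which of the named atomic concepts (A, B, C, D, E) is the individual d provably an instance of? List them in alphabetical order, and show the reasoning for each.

1. d : A?  L(d) = {A, B, E, ∀s.¬A} ∪ {¬A}
   clash {A, ¬A} at d — d ∈ A
2. d : B?  L(d) = {A, B, E, ∀s.¬A} ∪ {¬B}
   clash {B, ¬B} at d — d ∈ B
3. d : C?  L(d) = {A, B, E, ∀s.¬A} ∪ {¬C}
   clash {C, ¬C} at d — d ∈ C
4. d : D?  L(d) = {A, B, E, ∀s.¬A} ∪ {¬D}
   apply at d: E⊑C; E⊑¬(∃r.B)
   open: L(d) ⊇ {A, B, C, E, ¬D, …} — d ∉ D possible
5. d : E?  L(d) = {A, B, E, ∀s.¬A} ∪ {¬E}
   clash {E, ¬E} at d — d ∈ E
6. Entailed for d: {A, B, C, E}

{A, B, C, E}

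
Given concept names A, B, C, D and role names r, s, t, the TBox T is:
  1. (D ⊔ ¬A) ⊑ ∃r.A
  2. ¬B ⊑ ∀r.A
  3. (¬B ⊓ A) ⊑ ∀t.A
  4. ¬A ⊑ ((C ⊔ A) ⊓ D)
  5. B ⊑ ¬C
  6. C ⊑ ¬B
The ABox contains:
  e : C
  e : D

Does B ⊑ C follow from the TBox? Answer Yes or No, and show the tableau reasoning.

No

1. B ⊑ C  ⇔  (B ⊓ ¬C) unsat w.r.t. T
   open: L(x₀) ⊇ {A, B, ¬C, ¬D}
2. Hence B ⊑ C: not entailed.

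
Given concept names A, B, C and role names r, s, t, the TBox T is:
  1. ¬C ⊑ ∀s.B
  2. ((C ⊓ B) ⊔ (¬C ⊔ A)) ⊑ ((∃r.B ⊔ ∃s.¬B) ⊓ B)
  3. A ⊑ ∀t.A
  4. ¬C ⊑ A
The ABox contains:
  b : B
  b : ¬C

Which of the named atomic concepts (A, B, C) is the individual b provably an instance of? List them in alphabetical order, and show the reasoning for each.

{A, B}

1. b : A?  L(b) = {B, ¬C} ∪ {¬A}
   clash {A, ¬A} at b — b ∈ A
2. b : B?  L(b) = {B, ¬C} ∪ {¬B}
   clash {B, ¬B} at b — b ∈ B
3. b : C?  L(b) = {B, ¬C} ∪ {¬C}
   apply at b: ¬C⊑∀s.B; ¬C⊑A
   open: L(b) ⊇ {A, B, ¬C, ∀s.B, ∀t.A, …} (+ ∃-successors) — b ∉ C possible
4. Entailed for b: {A, B}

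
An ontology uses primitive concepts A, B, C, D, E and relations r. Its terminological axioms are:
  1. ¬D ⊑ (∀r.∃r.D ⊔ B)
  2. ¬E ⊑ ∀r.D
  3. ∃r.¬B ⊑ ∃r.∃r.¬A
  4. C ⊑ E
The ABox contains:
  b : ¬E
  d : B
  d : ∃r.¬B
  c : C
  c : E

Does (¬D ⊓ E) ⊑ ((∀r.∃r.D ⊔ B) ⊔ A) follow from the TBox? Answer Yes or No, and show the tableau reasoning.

1. (¬D ⊓ E) ⊑ ((∀r.∃r.D ⊔ B) ⊔ A)  ⇔  ((¬D ⊓ E) ⊓ ((∃r.∀r.¬D ⊓ ¬B) ⊓ ¬A)) unsat w.r.t. T
   all branches close; clash {B, ¬B} at x₀
2. Hence (¬D ⊓ E) ⊑ ((∀r.∃r.D ⊔ B) ⊔ A): entailed.

Yes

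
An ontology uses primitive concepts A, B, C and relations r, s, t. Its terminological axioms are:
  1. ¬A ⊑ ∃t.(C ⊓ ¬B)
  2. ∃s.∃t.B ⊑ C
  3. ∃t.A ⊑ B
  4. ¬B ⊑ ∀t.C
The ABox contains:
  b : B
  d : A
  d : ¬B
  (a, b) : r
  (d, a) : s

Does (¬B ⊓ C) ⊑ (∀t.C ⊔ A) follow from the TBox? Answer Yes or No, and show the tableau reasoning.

Yes

1. (¬B ⊓ C) ⊑ (∀t.C ⊔ A)  ⇔  ((¬B ⊓ C) ⊓ (∃t.¬C ⊓ ¬A)) unsat w.r.t. T
   all branches close; clash {B, ¬B} at x₀
2. Hence (¬B ⊓ C) ⊑ (∀t.C ⊔ A): entailed.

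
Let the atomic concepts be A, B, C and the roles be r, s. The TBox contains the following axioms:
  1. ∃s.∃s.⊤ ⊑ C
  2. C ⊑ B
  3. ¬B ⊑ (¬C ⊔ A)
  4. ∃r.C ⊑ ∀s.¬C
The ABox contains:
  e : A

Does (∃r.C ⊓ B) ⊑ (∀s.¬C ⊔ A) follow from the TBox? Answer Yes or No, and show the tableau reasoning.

Yes

1. (∃r.C ⊓ B) ⊑ (∀s.¬C ⊔ A)  ⇔  ((∃r.C ⊓ B) ⊓ (∃s.C ⊓ ¬A)) unsat w.r.t. T
   all branches close; clash {C, ¬C} at an ∃-successor
2. Hence (∃r.C ⊓ B) ⊑ (∀s.¬C ⊔ A): entailed.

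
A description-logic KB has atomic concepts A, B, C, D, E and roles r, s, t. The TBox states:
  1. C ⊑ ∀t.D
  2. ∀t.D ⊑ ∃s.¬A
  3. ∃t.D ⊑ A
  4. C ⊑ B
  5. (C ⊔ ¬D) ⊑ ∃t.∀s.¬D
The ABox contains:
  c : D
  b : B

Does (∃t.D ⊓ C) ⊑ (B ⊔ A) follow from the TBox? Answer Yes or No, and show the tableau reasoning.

1. (∃t.D ⊓ C) ⊑ (B ⊔ A)  ⇔  ((∃t.D ⊓ C) ⊓ (¬B ⊓ ¬A)) unsat w.r.t. T
   all branches close; clash {B, ¬B} at x₀
2. Hence (∃t.D ⊓ C) ⊑ (B ⊔ A): entailed.

Yes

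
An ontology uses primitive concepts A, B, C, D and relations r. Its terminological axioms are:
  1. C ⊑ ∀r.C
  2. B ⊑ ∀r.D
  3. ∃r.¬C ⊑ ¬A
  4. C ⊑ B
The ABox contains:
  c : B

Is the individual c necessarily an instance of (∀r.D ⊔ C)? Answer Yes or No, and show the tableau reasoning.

Yes

1. c : (∀r.D ⊔ C)?  L(c) = {B} ∪ {(∃r.¬D ⊓ ¬C)}
   clash {D, ¬D} at an ∃-successor — c ∈ (∀r.D ⊔ C)
2. Hence c : (∀r.D ⊔ C): entailed.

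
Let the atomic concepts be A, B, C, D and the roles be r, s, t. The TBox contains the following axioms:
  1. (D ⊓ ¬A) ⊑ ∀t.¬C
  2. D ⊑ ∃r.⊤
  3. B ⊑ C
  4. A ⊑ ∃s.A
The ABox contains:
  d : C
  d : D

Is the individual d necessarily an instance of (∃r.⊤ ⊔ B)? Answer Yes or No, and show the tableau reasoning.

Yes

1. d : (∃r.⊤ ⊔ B)?  L(d) = {C, D} ∪ {(∀r.⊥ ⊓ ¬B)}
   clash ⊥ at an ∃-successor — d ∈ (∃r.⊤ ⊔ B)
2. Hence d : (∃r.⊤ ⊔ B): entailed.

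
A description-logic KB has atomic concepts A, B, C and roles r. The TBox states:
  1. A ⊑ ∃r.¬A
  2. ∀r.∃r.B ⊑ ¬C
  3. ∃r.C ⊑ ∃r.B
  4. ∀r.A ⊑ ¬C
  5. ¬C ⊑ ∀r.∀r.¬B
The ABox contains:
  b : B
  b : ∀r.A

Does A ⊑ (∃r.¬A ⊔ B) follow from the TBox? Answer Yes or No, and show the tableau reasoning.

1. A ⊑ (∃r.¬A ⊔ B)  ⇔  (A ⊓ (∀r.A ⊓ ¬B)) unsat w.r.t. T
   all branches close; clash {A, ¬A} at an ∃-successor
2. Hence A ⊑ (∃r.¬A ⊔ B): entailed.

Yes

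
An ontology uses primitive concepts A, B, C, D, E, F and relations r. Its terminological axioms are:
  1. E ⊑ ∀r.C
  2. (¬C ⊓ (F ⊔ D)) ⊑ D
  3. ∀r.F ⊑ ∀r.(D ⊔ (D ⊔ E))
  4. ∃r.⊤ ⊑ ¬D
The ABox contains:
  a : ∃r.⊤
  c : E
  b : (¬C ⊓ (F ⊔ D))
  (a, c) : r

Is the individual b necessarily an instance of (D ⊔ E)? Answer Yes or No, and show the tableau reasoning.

1. b : (D ⊔ E)?  L(b) = {(¬C ⊓ (F ⊔ D))} ∪ {(¬D ⊓ ¬E)}
   clash {D, ¬D} at b — b ∈ (D ⊔ E)
2. Hence b : (D ⊔ E): entailed.

Yes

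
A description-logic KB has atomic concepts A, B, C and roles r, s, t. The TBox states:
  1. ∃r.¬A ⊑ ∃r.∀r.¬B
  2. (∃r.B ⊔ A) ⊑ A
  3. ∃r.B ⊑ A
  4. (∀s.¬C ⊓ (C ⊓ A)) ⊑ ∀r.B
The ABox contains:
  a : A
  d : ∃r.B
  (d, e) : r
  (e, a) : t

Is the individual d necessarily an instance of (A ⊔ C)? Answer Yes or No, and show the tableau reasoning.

1. d : (A ⊔ C)?  L(d) = {∃r.B} ∪ {(¬A ⊓ ¬C)}
   clash {A, ¬A} at d — d ∈ (A ⊔ C)
2. Hence d : (A ⊔ C): entailed.

Yes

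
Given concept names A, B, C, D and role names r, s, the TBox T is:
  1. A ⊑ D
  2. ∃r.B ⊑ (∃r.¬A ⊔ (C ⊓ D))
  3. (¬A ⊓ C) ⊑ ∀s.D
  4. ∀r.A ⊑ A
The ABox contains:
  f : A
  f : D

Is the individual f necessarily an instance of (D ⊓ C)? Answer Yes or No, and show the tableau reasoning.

No

1. f : (D ⊓ C)?  L(f) = {A, D} ∪ {(¬D ⊔ ¬C)}
   open: L(f) ⊇ {A, D, ¬C, ∀r.¬B} — f ∉ (D ⊓ C) possible
2. Hence f : (D ⊓ C): not entailed.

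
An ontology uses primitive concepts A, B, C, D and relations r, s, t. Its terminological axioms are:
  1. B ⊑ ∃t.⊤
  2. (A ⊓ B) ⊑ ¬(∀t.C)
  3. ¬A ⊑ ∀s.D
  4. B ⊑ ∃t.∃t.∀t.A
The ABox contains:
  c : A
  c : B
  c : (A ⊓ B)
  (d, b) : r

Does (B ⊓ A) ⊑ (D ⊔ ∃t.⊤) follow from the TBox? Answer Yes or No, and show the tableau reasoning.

1. (B ⊓ A) ⊑ (D ⊔ ∃t.⊤)  ⇔  ((B ⊓ A) ⊓ (¬D ⊓ ∀t.⊥)) unsat w.r.t. T
   all branches close; clash ⊥ at an ∃-successor
2. Hence (B ⊓ A) ⊑ (D ⊔ ∃t.⊤): entailed.

Yes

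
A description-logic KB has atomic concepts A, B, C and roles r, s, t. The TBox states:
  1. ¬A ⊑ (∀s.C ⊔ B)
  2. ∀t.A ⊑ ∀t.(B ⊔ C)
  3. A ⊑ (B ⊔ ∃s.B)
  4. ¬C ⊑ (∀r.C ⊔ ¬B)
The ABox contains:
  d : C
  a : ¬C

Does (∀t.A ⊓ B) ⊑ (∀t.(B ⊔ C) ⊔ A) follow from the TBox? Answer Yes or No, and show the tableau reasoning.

1. (∀t.A ⊓ B) ⊑ (∀t.(B ⊔ C) ⊔ A)  ⇔  ((∀t.A ⊓ B) ⊓ (∃t.(¬B ⊓ ¬C) ⊓ ¬A)) unsat w.r.t. T
   all branches close; clash {B, ¬B} at x₀
2. Hence (∀t.A ⊓ B) ⊑ (∀t.(B ⊔ C) ⊔ A): entailed.

Yes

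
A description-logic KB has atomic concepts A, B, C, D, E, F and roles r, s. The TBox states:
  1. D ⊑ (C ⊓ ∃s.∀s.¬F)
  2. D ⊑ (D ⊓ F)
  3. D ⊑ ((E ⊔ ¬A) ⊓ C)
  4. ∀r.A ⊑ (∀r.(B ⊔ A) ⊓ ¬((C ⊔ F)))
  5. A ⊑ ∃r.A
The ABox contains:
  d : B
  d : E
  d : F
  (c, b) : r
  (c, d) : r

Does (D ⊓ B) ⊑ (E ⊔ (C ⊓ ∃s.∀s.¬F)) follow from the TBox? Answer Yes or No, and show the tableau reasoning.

Yes

1. (D ⊓ B) ⊑ (E ⊔ (C ⊓ ∃s.∀s.¬F))  ⇔  ((D ⊓ B) ⊓ (¬E ⊓ (¬C ⊔ ∀s.∃s.F))) unsat w.r.t. T
   all branches close; clash {C, ¬C} at x₀
2. Hence (D ⊓ B) ⊑ (E ⊔ (C ⊓ ∃s.∀s.¬F)): entailed.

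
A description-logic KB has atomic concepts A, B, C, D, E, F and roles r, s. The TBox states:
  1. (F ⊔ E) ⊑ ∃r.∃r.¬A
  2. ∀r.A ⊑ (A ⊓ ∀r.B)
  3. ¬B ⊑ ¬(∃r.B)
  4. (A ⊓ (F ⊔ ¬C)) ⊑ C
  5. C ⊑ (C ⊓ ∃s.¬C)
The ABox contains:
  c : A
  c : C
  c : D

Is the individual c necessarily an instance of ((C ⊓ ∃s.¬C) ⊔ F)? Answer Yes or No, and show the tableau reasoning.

Yes

1. c : ((C ⊓ ∃s.¬C) ⊔ F)?  L(c) = {A, C, D} ∪ {((¬C ⊔ ∀s.C) ⊓ ¬F)}
   clash {C, ¬C} at an ∃-successor — c ∈ ((C ⊓ ∃s.¬C) ⊔ F)
2. Hence c : ((C ⊓ ∃s.¬C) ⊔ F): entailed.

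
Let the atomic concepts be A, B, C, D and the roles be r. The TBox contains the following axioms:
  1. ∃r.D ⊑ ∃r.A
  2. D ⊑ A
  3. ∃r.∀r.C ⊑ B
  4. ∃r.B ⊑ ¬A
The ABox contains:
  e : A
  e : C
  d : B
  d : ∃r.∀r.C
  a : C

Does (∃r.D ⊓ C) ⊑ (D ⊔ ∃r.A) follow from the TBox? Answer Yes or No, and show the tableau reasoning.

1. (∃r.D ⊓ C) ⊑ (D ⊔ ∃r.A)  ⇔  ((∃r.D ⊓ C) ⊓ (¬D ⊓ ∀r.¬A)) unsat w.r.t. T
   all branches close; clash {A, ¬A} at an ∃-successor
2. Hence (∃r.D ⊓ C) ⊑ (D ⊔ ∃r.A): entailed.

Yes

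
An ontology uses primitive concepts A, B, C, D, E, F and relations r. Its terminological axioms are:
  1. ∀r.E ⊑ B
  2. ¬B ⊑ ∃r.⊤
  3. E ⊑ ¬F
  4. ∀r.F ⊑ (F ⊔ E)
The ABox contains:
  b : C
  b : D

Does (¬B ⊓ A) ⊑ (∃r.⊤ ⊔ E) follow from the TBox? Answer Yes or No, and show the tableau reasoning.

Yes

1. (¬B ⊓ A) ⊑ (∃r.⊤ ⊔ E)  ⇔  ((¬B ⊓ A) ⊓ (∀r.⊥ ⊓ ¬E)) unsat w.r.t. T
   all branches close; clash {B, ¬B} at x₀
2. Hence (¬B ⊓ A) ⊑ (∃r.⊤ ⊔ E): entailed.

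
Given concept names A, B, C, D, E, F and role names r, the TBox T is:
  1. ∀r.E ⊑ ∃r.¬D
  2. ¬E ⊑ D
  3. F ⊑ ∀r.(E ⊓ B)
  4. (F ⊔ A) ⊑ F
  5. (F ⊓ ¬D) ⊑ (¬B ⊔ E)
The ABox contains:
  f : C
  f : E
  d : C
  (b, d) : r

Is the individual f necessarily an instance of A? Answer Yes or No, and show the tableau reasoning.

No

1. f : A?  L(f) = {C, E} ∪ {¬A}
   open: L(f) ⊇ {C, E, ¬A, ¬F, ∃r.¬E} (+ ∃-successors) — f ∉ A possible
2. Hence f : A: not entailed.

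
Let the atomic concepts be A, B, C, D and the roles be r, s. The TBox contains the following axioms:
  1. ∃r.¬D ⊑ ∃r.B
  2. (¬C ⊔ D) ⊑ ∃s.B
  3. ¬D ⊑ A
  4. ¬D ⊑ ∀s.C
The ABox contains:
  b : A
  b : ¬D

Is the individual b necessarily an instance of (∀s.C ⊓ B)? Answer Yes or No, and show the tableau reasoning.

No

1. b : (∀s.C ⊓ B)?  L(b) = {A, ¬D} ∪ {(∃s.¬C ⊔ ¬B)}
   apply at b: ¬D⊑∀s.C
   open: L(b) ⊇ {A, C, ¬B, ¬D, ∀r.D, …} — b ∉ (∀s.C ⊓ B) possible
2. Hence b : (∀s.C ⊓ B): not entailed.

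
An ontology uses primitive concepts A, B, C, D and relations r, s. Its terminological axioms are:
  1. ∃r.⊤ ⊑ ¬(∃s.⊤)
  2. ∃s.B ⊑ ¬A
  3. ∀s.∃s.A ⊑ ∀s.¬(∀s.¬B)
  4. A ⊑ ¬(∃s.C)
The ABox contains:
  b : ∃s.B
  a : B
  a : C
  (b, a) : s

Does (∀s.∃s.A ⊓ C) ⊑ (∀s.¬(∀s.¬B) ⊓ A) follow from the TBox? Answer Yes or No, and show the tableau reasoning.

1. (∀s.∃s.A ⊓ C) ⊑ (∀s.¬(∀s.¬B) ⊓ A)  ⇔  ((∀s.∃s.A ⊓ C) ⊓ (∃s.∀s.¬B ⊔ ¬A)) unsat w.r.t. T
   apply at x₀: ∀s.∃s.A⊑∀s.¬(∀s.¬B)
   open: L(x₀) ⊇ {C, ¬A, ∀r.⊥, ∀s.∃s.A, ∀s.∃s.B}
2. Hence (∀s.∃s.A ⊓ C) ⊑ (∀s.¬(∀s.¬B) ⊓ A): not entailed.

No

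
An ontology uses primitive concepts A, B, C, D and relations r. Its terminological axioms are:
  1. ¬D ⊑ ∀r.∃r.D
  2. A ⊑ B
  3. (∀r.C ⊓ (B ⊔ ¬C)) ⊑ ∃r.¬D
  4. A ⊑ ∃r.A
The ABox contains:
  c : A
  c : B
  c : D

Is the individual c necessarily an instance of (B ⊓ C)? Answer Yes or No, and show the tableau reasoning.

1. c : (B ⊓ C)?  L(c) = {A, B, D} ∪ {(¬B ⊔ ¬C)}
   apply at c: A⊑∃r.A
   open: L(c) ⊇ {A, B, D, ¬C, ∃r.A, …} (+ ∃-successors) — c ∉ (B ⊓ C) possible
2. Hence c : (B ⊓ C): not entailed.

No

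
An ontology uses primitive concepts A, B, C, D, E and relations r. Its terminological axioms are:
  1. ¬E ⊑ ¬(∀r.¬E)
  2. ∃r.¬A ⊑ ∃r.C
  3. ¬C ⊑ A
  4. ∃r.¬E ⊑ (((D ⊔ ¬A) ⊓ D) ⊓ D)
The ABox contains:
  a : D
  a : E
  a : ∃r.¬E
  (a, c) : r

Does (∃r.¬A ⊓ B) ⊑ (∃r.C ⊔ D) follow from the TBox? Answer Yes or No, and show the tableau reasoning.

Yes

1. (∃r.¬A ⊓ B) ⊑ (∃r.C ⊔ D)  ⇔  ((∃r.¬A ⊓ B) ⊓ (∀r.¬C ⊓ ¬D)) unsat w.r.t. T
   all branches close; clash {D, ¬D} at x₀
2. Hence (∃r.¬A ⊓ B) ⊑ (∃r.C ⊔ D): entailed.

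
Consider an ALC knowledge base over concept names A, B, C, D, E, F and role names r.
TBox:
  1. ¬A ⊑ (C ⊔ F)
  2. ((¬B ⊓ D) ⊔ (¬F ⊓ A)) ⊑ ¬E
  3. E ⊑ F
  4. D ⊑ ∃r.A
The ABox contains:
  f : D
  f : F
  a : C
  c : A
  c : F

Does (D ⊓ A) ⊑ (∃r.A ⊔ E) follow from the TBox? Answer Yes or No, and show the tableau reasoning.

Yes

1. (D ⊓ A) ⊑ (∃r.A ⊔ E)  ⇔  ((D ⊓ A) ⊓ (∀r.¬A ⊓ ¬E)) unsat w.r.t. T
   all branches close; clash {A, ¬A} at an ∃-successor
2. Hence (D ⊓ A) ⊑ (∃r.A ⊔ E): entailed.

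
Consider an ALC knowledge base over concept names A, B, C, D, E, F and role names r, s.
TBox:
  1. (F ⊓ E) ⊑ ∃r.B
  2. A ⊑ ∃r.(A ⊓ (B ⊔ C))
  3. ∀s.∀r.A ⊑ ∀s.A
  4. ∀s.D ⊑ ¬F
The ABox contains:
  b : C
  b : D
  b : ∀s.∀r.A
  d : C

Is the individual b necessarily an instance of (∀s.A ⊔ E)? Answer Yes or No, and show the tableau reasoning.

Yes

1. b : (∀s.A ⊔ E)?  L(b) = {C, D, ∀s.∀r.A} ∪ {(∃s.¬A ⊓ ¬E)}
   clash {A, ¬A} at an ∃-successor — b ∈ (∀s.A ⊔ E)
2. Hence b : (∀s.A ⊔ E): entailed.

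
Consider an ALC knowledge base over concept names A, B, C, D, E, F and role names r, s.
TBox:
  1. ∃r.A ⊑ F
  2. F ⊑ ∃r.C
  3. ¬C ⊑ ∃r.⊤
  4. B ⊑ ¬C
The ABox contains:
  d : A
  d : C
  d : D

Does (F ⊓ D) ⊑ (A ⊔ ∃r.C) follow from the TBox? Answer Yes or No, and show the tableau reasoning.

1. (F ⊓ D) ⊑ (A ⊔ ∃r.C)  ⇔  ((F ⊓ D) ⊓ (¬A ⊓ ∀r.¬C)) unsat w.r.t. T
   all branches close; clash {C, ¬C} at an ∃-successor
2. Hence (F ⊓ D) ⊑ (A ⊔ ∃r.C): entailed.

Yes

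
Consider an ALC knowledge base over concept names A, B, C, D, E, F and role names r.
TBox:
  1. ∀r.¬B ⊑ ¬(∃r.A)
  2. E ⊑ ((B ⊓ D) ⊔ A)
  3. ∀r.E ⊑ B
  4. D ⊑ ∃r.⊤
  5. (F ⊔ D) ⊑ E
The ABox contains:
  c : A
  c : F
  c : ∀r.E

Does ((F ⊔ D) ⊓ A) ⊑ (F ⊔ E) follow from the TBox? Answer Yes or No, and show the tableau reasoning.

1. ((F ⊔ D) ⊓ A) ⊑ (F ⊔ E)  ⇔  (((F ⊔ D) ⊓ A) ⊓ (¬F ⊓ ¬E)) unsat w.r.t. T
   all branches close; clash {E, ¬E} at x₀
2. Hence ((F ⊔ D) ⊓ A) ⊑ (F ⊔ E): entailed.

Yes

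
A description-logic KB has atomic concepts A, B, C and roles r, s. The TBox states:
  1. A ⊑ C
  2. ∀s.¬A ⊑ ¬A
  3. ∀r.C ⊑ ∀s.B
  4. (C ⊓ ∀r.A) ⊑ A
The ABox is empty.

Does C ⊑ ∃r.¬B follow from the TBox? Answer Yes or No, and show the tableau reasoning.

No

1. C ⊑ ∃r.¬B  ⇔  (C ⊓ ∀r.B) unsat w.r.t. T
   open: L(x₀) ⊇ {C, ∀r.B, ∃r.¬A, ∃r.¬C, ∃s.A} (+ ∃-successors)
2. Hence C ⊑ ∃r.¬B: not entailed.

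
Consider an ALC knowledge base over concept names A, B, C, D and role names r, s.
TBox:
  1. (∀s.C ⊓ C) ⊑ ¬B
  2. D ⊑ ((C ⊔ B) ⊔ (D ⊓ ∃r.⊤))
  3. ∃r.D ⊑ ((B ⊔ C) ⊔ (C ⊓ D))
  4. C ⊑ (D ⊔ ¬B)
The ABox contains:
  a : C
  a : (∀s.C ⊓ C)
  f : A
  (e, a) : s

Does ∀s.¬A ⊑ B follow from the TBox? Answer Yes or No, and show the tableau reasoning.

No

1. ∀s.¬A ⊑ B  ⇔  (∀s.¬A ⊓ ¬B) unsat w.r.t. T
   open: L(x₀) ⊇ {¬B, ¬C, ¬D, ∀r.¬D, ∀s.¬A}
2. Hence ∀s.¬A ⊑ B: not entailed.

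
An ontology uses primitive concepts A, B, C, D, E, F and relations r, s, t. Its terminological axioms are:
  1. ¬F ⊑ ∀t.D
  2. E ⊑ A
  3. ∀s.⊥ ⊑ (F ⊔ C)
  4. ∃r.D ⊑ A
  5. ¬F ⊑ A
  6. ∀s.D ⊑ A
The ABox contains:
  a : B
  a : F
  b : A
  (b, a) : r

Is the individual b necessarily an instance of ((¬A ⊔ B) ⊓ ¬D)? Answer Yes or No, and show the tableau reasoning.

1. b : ((¬A ⊔ B) ⊓ ¬D)?  L(b) = {A} ∪ {((A ⊓ ¬B) ⊔ D)}
   open: L(b) ⊇ {A, F, ¬B, ∃s.⊤} (+ ∃-successors) — b ∉ ((¬A ⊔ B) ⊓ ¬D) possible
2. Hence b : ((¬A ⊔ B) ⊓ ¬D): not entailed.

No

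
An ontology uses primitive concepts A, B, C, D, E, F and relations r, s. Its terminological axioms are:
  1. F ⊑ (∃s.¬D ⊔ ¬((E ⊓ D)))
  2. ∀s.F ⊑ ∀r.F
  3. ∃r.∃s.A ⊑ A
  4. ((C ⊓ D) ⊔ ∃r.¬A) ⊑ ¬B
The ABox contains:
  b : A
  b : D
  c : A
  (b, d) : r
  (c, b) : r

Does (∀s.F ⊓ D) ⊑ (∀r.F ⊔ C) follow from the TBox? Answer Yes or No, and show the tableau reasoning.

1. (∀s.F ⊓ D) ⊑ (∀r.F ⊔ C)  ⇔  ((∀s.F ⊓ D) ⊓ (∃r.¬F ⊓ ¬C)) unsat w.r.t. T
   all branches close; clash {D, ¬D} at x₀
2. Hence (∀s.F ⊓ D) ⊑ (∀r.F ⊔ C): entailed.

Yes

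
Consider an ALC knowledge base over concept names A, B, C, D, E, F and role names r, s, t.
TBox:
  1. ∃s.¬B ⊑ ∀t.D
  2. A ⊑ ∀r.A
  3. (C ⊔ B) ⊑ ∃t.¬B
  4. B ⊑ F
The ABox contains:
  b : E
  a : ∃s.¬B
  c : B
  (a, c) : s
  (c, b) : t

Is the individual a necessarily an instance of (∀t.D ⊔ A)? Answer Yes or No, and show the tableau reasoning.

Yes

1. a : (∀t.D ⊔ A)?  L(a) = {∃s.¬B} ∪ {(∃t.¬D ⊓ ¬A)}
   clash {D, ¬D} at an ∃-successor — a ∈ (∀t.D ⊔ A)
2. Hence a : (∀t.D ⊔ A): entailed.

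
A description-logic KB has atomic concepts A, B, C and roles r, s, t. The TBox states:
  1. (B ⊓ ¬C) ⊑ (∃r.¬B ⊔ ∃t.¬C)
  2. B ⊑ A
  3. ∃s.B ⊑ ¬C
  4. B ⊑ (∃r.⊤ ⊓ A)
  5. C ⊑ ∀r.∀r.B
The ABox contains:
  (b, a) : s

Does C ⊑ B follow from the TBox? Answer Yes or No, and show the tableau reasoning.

No

1. C ⊑ B  ⇔  (C ⊓ ¬B) unsat w.r.t. T
   apply at x₀: C⊑∀r.∀r.B
   open: L(x₀) ⊇ {C, ¬B, ∀r.∀r.B, ∀s.¬B}
2. Hence C ⊑ B: not entailed.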